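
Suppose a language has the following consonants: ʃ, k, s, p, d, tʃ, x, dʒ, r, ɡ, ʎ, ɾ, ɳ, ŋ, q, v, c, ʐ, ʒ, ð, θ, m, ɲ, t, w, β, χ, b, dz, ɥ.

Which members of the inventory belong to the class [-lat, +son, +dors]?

Eliminate segments failing any feature: /ʃ, k, s, p, d, tʃ, x, dʒ, ɡ, q, v, c, ʐ, ʒ, ð, θ, t, β, χ, b, dz/ are [-sonorant]; /r, ɾ, ɳ, m/ are [-dorsal]; /ʎ/ is [+lateral]. The remaining /ŋ, ɲ, w, ɥ/ satisfy [-lateral], [+sonorant], [+dorsal].

ŋ, ɲ, w, ɥ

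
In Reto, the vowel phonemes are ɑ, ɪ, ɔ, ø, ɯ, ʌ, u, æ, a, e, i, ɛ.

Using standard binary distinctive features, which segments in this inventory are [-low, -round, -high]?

ʌ, e, ɛ

Checking each segment against [-low], [-round], [-high]: /ʌ/ (mid back unrounded lax vowel), /e/ (mid front unrounded tense vowel), /ɛ/ (mid front unrounded lax vowel) satisfy every feature; every other segment in the inventory fails at least one.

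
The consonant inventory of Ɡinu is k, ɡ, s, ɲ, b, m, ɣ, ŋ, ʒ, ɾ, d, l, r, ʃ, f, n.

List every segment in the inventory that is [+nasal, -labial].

ɲ, ŋ, n

Eliminate segments failing any feature: /k, ɡ, s, b, ɣ, ʒ, ɾ, d, l, r, ʃ, f/ are [-nasal]; /m/ is [+labial]. The remaining /ɲ, ŋ, n/ satisfy [+nasal], [-labial].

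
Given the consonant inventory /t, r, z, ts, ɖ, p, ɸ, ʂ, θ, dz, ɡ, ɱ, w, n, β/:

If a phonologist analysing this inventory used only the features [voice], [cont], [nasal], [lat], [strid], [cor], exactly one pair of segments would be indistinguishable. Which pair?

/β/ (voiced bilabial fricative) and /w/ (labial-velar glide) are both [+voice], [+continuant], [-nasal], [-lateral], [-strident], [-coronal], so none of the listed features separates them. (They do differ in [sonorant], [round] and [dorsal], which are not among the given features.) Every other pair in the inventory differs on at least one listed feature.

β, w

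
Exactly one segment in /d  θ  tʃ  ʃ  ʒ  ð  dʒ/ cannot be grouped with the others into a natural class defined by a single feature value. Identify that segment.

The remaining segments after removing /d/ share [+distributed]; /d/ (voiced alveolar stop) is [−distributed]. For every other candidate removal, the leftover set fails to share any single feature value that the removed segment lacks.

d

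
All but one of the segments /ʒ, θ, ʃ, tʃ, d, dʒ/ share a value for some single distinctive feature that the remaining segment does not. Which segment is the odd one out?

d

[distributed] groups all but one: /tʃ, ʒ, dʒ, ʃ, θ/ share [+distributed] while /d/ (voiced alveolar stop) alone is [−distributed]. Removing any other segment would not leave a single-feature class that excludes it.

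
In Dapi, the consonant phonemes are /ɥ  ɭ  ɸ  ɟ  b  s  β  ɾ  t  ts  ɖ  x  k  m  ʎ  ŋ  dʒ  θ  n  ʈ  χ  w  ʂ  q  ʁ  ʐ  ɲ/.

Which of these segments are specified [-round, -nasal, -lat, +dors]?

ɟ, x, k, χ, q, ʁ

Checking each segment against [-round], [-nasal], [-lateral], [+dorsal]: /ɟ/ (voiced palatal stop), /x/ (voiceless velar fricative), /k/ (voiceless velar stop), /χ/ (voiceless uvular fricative), /q/ (voiceless uvular stop), /ʁ/ (voiced uvular fricative) satisfy every feature; every other segment in the inventory fails at least one.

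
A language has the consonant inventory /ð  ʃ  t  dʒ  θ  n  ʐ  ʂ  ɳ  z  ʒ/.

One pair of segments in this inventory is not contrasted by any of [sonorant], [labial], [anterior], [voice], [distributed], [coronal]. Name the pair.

dʒ, ʒ

On the given features, /dʒ/ and /ʒ/ have an identical profile: [−sonorant], [−labial], [−anterior], [+voice], [+distributed], [+coronal]. No other two segments in the inventory coincide on all 6 features. (They do differ in [continuant], which is not among the given features.)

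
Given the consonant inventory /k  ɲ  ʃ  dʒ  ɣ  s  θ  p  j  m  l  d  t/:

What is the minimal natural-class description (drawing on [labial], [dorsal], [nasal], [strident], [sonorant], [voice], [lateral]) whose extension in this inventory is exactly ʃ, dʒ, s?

[+strident]

/ʃ, dʒ, s/ are exactly the [+strident] segments in the inventory, so a single feature suffices.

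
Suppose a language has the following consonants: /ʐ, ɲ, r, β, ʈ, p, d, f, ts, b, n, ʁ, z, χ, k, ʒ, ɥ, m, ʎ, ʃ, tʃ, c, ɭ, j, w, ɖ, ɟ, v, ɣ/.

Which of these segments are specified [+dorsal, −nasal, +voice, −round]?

First, the [+dorsal] segments are /ɲ, ʁ, χ, k, ɥ, ʎ, c, j, w, ɟ, ɣ/.
Then [−nasal] gives /ʁ, χ, k, ɥ, ʎ, c, j, w, ɟ, ɣ/.
Among these, [+voice] gives /ʁ, ɥ, ʎ, j, w, ɟ, ɣ/.
Of those, [−round] leaves /ʁ, ʎ, j, ɟ, ɣ/.

ʁ, ʎ, j, ɟ, ɣ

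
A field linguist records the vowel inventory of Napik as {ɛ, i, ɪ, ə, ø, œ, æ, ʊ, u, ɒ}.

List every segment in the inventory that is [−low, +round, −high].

Eliminate segments failing any feature: /ɛ, i, ɪ, ə/ are [−round]; /æ, ɒ/ are [+low]; /ʊ, u/ are [+high]. The remaining /ø, œ/ satisfy [−low], [+round], [−high].

ø, œ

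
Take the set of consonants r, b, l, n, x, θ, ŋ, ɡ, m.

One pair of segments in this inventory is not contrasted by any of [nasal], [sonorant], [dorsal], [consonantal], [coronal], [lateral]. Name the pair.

Both /x/ and /ɡ/ are [-nasal], [-sonorant], [+dorsal], [+consonantal], [-coronal], [-lateral]. Since the list omits [voice] and [continuant] — which do distinguish the voiceless velar fricative from the voiced velar stop — this pair collapses; all other pairs remain distinct.

x, ɡ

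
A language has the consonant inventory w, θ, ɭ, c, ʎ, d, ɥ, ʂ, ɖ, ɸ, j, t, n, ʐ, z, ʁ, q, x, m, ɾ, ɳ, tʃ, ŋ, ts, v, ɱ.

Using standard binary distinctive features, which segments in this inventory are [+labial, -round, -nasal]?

Eliminate segments failing any feature: /w, ɥ/ are [+round]; /θ, ɭ, c, ʎ, d, ʂ, ɖ, j, t, n, ʐ, z, ʁ, q, x, ɾ, ɳ, tʃ, ŋ, ts/ are [-labial]; /m, ɱ/ are [+nasal]. The remaining /ɸ, v/ satisfy [+labial], [-round], [-nasal].

ɸ, v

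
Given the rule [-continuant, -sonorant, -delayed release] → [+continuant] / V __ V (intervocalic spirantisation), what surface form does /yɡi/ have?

[yɣi]

Only /ɡ/ occurs between two vowels (/y/ __ /i/) and matches the structural description. It is a voiced velar stop, so [-continuant, -sonorant, -delayed release] holds; changing it to [+continuant] with all other features held fixed yields /ɣ/ (voiced velar fricative). No other segment meets both the structural description and the environment, so the output is [yɣi].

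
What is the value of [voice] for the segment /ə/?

/ə/ is the mid central vowel (schwa). The feature [voice] marks segments produced with vocal-fold vibration; /ə/ has this property, so it is [+voice].

[+voice]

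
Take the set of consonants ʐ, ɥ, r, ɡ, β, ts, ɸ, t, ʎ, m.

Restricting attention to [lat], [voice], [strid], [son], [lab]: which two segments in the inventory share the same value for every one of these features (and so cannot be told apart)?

ɥ, m

On the given features, /ɥ/ and /m/ have an identical profile: [−lateral], [+voice], [−strident], [+sonorant], [+labial]. No other two segments in the inventory coincide on all 5 features. (They do differ in [nasal], [continuant], [round] and [dorsal], which are not among the given features.)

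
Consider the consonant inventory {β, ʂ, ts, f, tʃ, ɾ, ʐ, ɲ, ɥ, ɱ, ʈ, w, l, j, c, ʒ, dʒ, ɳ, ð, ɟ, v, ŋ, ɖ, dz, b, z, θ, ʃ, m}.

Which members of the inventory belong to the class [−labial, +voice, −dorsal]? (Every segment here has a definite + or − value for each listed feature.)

Eliminate segments failing any feature: /β, f, ɥ, ɱ, w, v, b, m/ are [+labial]; /ʂ, ts, tʃ, ʈ, c, θ, ʃ/ are [−voice]; /ɲ, j, ɟ, ŋ/ are [+dorsal]. The remaining /ɾ, ʐ, l, ʒ, dʒ, ɳ, ð, ɖ, dz, z/ satisfy [−labial], [+voice], [−dorsal].

ɾ, ʐ, l, ʒ, dʒ, ɳ, ð, ɖ, dz, z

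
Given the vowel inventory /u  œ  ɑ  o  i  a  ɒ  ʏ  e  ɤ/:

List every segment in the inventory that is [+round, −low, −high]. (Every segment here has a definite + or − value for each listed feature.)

Checking each segment against [+round], [−low], [−high]: /œ/ (mid front rounded lax vowel), /o/ (mid back rounded tense vowel) satisfy every feature; every other segment in the inventory fails at least one.

œ, o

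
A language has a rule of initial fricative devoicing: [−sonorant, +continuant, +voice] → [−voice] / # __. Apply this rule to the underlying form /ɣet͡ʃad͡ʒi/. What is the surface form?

The only segment in the rule's environment that also matches [−sonorant, +continuant, +voice] is /ɣ/. Applying [−voice] turns the voiced velar fricative into /x/ (voiceless velar fricative), giving [xet͡ʃad͡ʒi].

[xet͡ʃad͡ʒi]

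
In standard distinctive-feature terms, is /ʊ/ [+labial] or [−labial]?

[+labial]

/ʊ/ is the high back rounded lax vowel. The feature [labial] marks segments articulated with one or both lips; /ʊ/ has this property, so it is [+labial].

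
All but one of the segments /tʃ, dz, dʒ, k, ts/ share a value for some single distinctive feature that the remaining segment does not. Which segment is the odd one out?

[delayed release] (equivalently [strident], [coronal], [dorsal]) groups all but one: /dz, tʃ, dʒ, ts/ share [+delayed release] while /k/ (voiceless velar stop) alone is [-delayed release]. Removing any other segment would not leave a single-feature class that excludes it.

k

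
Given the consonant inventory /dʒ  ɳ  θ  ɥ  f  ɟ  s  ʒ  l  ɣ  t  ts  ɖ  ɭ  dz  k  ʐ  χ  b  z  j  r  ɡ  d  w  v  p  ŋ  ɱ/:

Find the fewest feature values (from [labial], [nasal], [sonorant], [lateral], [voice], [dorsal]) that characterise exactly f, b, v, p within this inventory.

/f, b, v, p/ are all [−sonorant], [+labial], and no other segment in the inventory matches both values. Dropping any one of them over-generates: [+labial] alone would also admit /ɥ, w, ɱ/; [−sonorant] alone would also admit /dʒ, θ, ɟ, s, …/. No other single listed feature picks out exactly this set either, so fewer than two features will not do.

[−sonorant, +labial]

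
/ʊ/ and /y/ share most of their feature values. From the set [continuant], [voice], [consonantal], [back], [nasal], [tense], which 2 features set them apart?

[back], [tense]

/ʊ/ (high back rounded lax vowel) and /y/ (high front rounded tense vowel) agree on [+continuant], [+voice], [-consonantal], [-nasal]. They differ on [back] (/ʊ/ [+], /y/ [-]), [tense] (/ʊ/ [-], /y/ [+]).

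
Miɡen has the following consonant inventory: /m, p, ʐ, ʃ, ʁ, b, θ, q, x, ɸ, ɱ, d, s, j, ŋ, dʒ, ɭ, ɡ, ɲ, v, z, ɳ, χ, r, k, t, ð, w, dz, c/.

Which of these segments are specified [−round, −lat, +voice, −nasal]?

ʐ, ʁ, b, d, j, dʒ, ɡ, v, z, r, ð, dz

Checking each segment against [−round], [−lateral], [+voice], [−nasal]: /ʐ/ (voiced retroflex fricative), /ʁ/ (voiced uvular fricative), /b/ (voiced bilabial stop), /d/ (voiced alveolar stop), /j/ (palatal glide), /dʒ/ (voiced postalveolar affricate), among others, satisfy every feature; every other segment in the inventory fails at least one.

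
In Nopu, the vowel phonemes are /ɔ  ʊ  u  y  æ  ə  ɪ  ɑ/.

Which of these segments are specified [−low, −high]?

Checking each segment against [−low], [−high]: /ɔ/ (mid back rounded lax vowel), /ə/ (mid central vowel (schwa)) satisfy every feature; every other segment in the inventory fails at least one.

ɔ, ə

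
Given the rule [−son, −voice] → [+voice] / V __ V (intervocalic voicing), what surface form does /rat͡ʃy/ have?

[rad͡ʒy]

Only /t͡ʃ/ occurs between two vowels (/a/ __ /y/) and matches the structural description. It is a voiceless postalveolar affricate, so [−son, −voice] holds; changing it to [+voice] with all other features held fixed yields /d͡ʒ/ (voiced postalveolar affricate). No other segment meets both the structural description and the environment, so the output is [rad͡ʒy].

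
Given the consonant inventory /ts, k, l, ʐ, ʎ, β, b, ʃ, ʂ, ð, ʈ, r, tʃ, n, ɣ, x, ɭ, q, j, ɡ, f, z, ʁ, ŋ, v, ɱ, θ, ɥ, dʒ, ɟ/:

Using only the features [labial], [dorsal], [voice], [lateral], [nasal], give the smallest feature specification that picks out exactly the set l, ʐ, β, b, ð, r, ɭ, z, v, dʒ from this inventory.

[+voice, −nasal, −dorsal]

Every target segment is [+voice], [−nasal], [−dorsal]; each remaining inventory member fails at least one of these. Each conjunct is needed — [−nasal, −dorsal] alone would also admit /ts, ʃ, ʂ, ʈ, …/; [+voice, −dorsal] alone would also admit /n, ɱ/; [+voice, −nasal] alone would also admit /ʎ, ɣ, j, ɡ, …/ — and no other combination of two listed features has exactly this extension, so three is the minimum.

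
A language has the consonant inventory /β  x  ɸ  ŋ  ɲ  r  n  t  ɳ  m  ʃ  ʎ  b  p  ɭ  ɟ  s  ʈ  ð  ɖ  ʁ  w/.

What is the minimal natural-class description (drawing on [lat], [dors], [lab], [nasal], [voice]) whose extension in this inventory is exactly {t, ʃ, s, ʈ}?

/t, ʃ, s, ʈ/ are all [−voice], [−labial], [−dorsal], and no other segment in the inventory matches all three values. Dropping any one of them over-generates: [−labial, −dorsal] alone would also admit /r, n, ɳ, ɭ, …/; [−voice, −dorsal] alone would also admit /ɸ, p/; [−voice, −labial] alone would also admit /x/. No other combination of two listed features picks out exactly this set either, so fewer than three features will not do.

[−voice, −lab, −dors]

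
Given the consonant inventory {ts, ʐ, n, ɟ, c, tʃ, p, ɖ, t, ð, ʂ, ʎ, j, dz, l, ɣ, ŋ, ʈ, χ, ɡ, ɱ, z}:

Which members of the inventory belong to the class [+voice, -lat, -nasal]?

ʐ, ɟ, ɖ, ð, j, dz, ɣ, ɡ, z

Checking each segment against [+voice], [-lateral], [-nasal]: /ʐ/ (voiced retroflex fricative), /ɟ/ (voiced palatal stop), /ɖ/ (voiced retroflex stop), /ð/ (voiced dental fricative), /j/ (palatal glide), /dz/ (voiced alveolar affricate), among others, satisfy every feature; every other segment in the inventory fails at least one.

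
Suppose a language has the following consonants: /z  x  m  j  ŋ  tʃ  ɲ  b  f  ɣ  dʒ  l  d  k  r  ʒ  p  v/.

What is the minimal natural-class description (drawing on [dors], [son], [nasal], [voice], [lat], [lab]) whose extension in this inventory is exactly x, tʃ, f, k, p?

/x, tʃ, f, k, p/ are exactly the [−voice] segments in the inventory, so a single feature suffices.

[−voice]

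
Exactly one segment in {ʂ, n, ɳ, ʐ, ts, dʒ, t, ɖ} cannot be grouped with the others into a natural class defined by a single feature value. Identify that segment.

/ɖ, ɳ, ʐ, ʂ, n, t, ts/ are all [−distributed], but /dʒ/ (voiced postalveolar affricate) is [+distributed]. No other single segment can be removed to leave a set sharing one feature value that the removed segment lacks, so /dʒ/ is the odd one out.

dʒ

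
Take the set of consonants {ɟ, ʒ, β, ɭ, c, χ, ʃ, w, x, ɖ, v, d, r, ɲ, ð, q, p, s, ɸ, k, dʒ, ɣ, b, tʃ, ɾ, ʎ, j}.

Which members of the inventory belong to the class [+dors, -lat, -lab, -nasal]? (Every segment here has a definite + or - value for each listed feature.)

ɟ, c, χ, x, q, k, ɣ, j

First, the [+dorsal] segments are /ɟ, c, χ, w, x, ɲ, q, k, ɣ, ʎ, j/.
Of those, [-lateral] gives /ɟ, c, χ, w, x, ɲ, q, k, ɣ, j/.
Within that set, [-labial] gives /ɟ, c, χ, x, ɲ, q, k, ɣ, j/.
Among these, [-nasal] leaves /ɟ, c, χ, x, q, k, ɣ, j/.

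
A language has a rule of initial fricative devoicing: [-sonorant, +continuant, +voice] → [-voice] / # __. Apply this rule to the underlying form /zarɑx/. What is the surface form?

[sarɑx]

The only segment in the rule's environment that also matches [-sonorant, +continuant, +voice] is /z/. Applying [-voice] turns the voiced alveolar fricative into /s/ (voiceless alveolar fricative), giving [sarɑx].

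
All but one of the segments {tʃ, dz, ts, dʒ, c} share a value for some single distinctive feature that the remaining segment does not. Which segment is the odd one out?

[delayed release] (equivalently [strident], [dorsal]) groups all but one: /ts, dʒ, tʃ, dz/ share [+delayed release] while /c/ (voiceless palatal stop) alone is [−delayed release]. Removing any other segment would not leave a single-feature class that excludes it.

c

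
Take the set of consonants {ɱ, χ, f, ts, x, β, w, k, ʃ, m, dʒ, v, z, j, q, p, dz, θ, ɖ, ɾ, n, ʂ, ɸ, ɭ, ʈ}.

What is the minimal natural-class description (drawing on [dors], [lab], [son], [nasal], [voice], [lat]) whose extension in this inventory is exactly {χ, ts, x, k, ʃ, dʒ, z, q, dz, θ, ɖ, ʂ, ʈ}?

The class [−sonorant], [−labial] has exactly /χ, ts, x, k, ʃ, dʒ, z, q, dz, θ, ɖ, ʂ, ʈ/ as its extension in this inventory. No smaller conjunction from the listed features achieves this: [−labial] alone would also admit /j, ɾ, n, ɭ/; [−sonorant] alone would also admit /f, β, v, p, …/; and checking the remaining single features turns up none with this extension.

[−son, −lab]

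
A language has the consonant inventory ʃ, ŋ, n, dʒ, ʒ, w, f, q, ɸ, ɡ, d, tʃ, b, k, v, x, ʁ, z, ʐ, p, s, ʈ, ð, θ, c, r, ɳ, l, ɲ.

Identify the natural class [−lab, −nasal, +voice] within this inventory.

Checking each segment against [−labial], [−nasal], [+voice]: /dʒ/ (voiced postalveolar affricate), /ʒ/ (voiced postalveolar fricative), /ɡ/ (voiced velar stop), /d/ (voiced alveolar stop), /ʁ/ (voiced uvular fricative), /z/ (voiced alveolar fricative), among others, satisfy every feature; every other segment in the inventory fails at least one.

dʒ, ʒ, ɡ, d, ʁ, z, ʐ, ð, r, l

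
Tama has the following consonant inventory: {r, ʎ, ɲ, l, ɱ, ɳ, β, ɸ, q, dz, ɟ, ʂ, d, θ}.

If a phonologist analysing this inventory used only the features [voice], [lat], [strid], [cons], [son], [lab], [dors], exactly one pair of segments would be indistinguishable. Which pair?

r, ɳ

On the given features, /r/ and /ɳ/ have an identical profile: [+voice], [−lateral], [−strident], [+consonantal], [+sonorant], [−labial], [−dorsal]. No other two segments in the inventory coincide on all 7 features. (They do differ in [nasal], [continuant] and [anterior], which are not among the given features.)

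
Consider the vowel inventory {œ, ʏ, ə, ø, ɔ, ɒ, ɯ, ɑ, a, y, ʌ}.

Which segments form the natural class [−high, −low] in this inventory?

Checking each segment against [−high], [−low]: /œ/ (mid front rounded lax vowel), /ə/ (mid central vowel (schwa)), /ø/ (mid front rounded tense vowel), /ɔ/ (mid back rounded lax vowel), /ʌ/ (mid back unrounded lax vowel) satisfy every feature; every other segment in the inventory fails at least one.

œ, ə, ø, ɔ, ʌ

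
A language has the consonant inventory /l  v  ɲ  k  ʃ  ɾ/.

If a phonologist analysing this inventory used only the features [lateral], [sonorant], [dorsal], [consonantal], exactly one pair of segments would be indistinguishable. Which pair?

/ʃ/ (voiceless postalveolar fricative) and /v/ (voiced labiodental fricative) are both [−lateral], [−sonorant], [−dorsal], [+consonantal], so none of the listed features separates them. (They do differ in [voice], [labial] and [coronal], which are not among the given features.) Every other pair in the inventory differs on at least one listed feature.

ʃ, v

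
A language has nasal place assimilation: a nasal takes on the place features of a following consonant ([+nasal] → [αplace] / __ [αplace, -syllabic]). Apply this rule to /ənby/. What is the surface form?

In /ənby/, the nasal /n/ precedes /b/, which is [+labial]. The nasal assimilates in place, becoming the [+labial] nasal /m/. The surface form is [əmby].

[əmby]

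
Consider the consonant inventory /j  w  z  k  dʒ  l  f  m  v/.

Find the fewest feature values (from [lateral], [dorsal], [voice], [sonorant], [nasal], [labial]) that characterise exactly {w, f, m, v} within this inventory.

The target set is precisely the extension of [+labial] in this inventory.

[+labial]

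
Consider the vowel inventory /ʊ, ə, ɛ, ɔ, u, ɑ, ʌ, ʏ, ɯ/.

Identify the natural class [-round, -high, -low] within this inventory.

Among the inventory, the [-round] segments are /ə, ɛ, ɑ, ʌ, ɯ/.
Then [-high] gives /ə, ɛ, ɑ, ʌ/.
Among these, [-low] leaves /ə, ɛ, ʌ/.

ə, ɛ, ʌ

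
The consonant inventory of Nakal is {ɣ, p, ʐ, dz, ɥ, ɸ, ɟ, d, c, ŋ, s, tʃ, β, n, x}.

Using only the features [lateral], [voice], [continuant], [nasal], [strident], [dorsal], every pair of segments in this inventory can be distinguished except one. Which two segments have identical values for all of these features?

On the given features, /ɥ/ and /ɣ/ have an identical profile: [-lateral], [+voice], [+continuant], [-nasal], [-strident], [+dorsal]. No other two segments in the inventory coincide on all 6 features. (They do differ in [sonorant], [labial], [round] and [back], which are not among the given features.)

ɥ, ɣ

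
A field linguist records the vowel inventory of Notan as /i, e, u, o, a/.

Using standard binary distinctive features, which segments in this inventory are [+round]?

The [+round] segments here are /u, o/; the remaining /i, e, a/ are [−round].

u, o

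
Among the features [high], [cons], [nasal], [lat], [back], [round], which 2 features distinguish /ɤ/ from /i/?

The two segments share [−consonantal], [−nasal], [−lateral], [−round]. The only features from the list on which they differ: /ɤ/ is [−high] while /i/ is [+high]; /ɤ/ is [+back] while /i/ is [−back].

[high], [back]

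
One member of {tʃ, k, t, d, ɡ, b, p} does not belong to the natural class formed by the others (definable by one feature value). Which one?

tʃ

[delayed release] (equivalently [strident]) groups all but one: /b, d, p, ɡ, k, t/ share [-delayed release] while /tʃ/ (voiceless postalveolar affricate) alone is [+delayed release]. Removing any other segment would not leave a single-feature class that excludes it.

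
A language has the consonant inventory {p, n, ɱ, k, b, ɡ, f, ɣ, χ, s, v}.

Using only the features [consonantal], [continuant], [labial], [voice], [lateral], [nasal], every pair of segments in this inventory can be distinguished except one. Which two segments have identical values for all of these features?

/χ/ (voiceless uvular fricative) and /s/ (voiceless alveolar fricative) are both [+consonantal], [+continuant], [−labial], [−voice], [−lateral], [−nasal], so none of the listed features separates them. (They do differ in [coronal] and [dorsal], which are not among the given features.) Every other pair in the inventory differs on at least one listed feature.

χ, s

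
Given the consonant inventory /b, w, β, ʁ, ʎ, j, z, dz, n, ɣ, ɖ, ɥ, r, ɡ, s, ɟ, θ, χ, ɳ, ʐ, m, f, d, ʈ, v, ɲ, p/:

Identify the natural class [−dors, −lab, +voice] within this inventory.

Checking each segment against [−dorsal], [−labial], [+voice]: /z/ (voiced alveolar fricative), /dz/ (voiced alveolar affricate), /n/ (alveolar nasal), /ɖ/ (voiced retroflex stop), /r/ (alveolar trill), /ɳ/ (retroflex nasal), among others, satisfy every feature; every other segment in the inventory fails at least one.

z, dz, n, ɖ, r, ɳ, ʐ, d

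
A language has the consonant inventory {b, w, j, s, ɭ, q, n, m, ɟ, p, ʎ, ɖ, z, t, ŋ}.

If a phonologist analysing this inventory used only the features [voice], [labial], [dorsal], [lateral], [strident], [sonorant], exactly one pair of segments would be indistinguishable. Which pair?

Both /ŋ/ and /j/ are [+voice], [-labial], [+dorsal], [-lateral], [-strident], [+sonorant]. Since the list omits [nasal], [continuant] and [back] — which do distinguish the velar nasal from the palatal glide — this pair collapses; all other pairs remain distinct.

ŋ, j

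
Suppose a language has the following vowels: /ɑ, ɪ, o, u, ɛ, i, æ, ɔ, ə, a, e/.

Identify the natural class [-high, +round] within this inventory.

o, ɔ

Eliminate segments failing any feature: /ɑ, ɛ, æ, ə, a, e/ are [-round]; /ɪ, u, i/ are [+high]. The remaining /o, ɔ/ satisfy [-high], [+round].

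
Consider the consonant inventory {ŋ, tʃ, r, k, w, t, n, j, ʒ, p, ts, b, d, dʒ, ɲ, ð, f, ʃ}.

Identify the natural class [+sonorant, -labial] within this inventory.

First, the [+sonorant] segments are /ŋ, r, w, n, j, ɲ/.
Intersecting with [-labial] leaves /ŋ, r, n, j, ɲ/.

ŋ, r, n, j, ɲ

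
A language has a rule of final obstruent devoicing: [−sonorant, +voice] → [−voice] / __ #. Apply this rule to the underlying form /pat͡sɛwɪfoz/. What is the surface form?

[pat͡sɛwɪfos]

The only segment in the rule's environment that also matches [−sonorant, +voice] is /z/. Applying [−voice] turns the voiced alveolar fricative into /s/ (voiceless alveolar fricative), giving [pat͡sɛwɪfos].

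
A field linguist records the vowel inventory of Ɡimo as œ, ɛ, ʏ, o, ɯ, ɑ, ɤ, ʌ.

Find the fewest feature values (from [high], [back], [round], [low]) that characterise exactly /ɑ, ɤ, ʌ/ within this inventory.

[−high, +back, −round]

Every target segment is [−high], [+back], [−round]; each remaining inventory member fails at least one of these. Each conjunct is needed — [+back, −round] alone would also admit /ɯ/; [−high, −round] alone would also admit /ɛ/; [−high, +back] alone would also admit /o/ — and no other combination of two listed features has exactly this extension, so three is the minimum.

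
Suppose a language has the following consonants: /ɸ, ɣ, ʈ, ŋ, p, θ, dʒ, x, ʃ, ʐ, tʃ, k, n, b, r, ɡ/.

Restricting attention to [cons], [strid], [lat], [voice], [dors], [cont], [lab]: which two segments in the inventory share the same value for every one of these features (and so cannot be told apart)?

ŋ, ɡ

Both /ŋ/ and /ɡ/ are [+consonantal], [−strident], [−lateral], [+voice], [+dorsal], [−continuant], [−labial]. Since the list omits [sonorant] and [nasal] — which do distinguish the velar nasal from the voiced velar stop — this pair collapses; all other pairs remain distinct.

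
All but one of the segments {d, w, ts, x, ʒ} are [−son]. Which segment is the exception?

w

/ts, d, ʒ, x/ are all [−sonorant]; /w/ (labial-velar glide) is [+sonorant].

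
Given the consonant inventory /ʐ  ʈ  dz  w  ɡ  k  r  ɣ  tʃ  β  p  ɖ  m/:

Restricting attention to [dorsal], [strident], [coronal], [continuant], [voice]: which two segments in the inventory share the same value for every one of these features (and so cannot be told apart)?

/w/ (labial-velar glide) and /ɣ/ (voiced velar fricative) are both [+dorsal], [-strident], [-coronal], [+continuant], [+voice], so none of the listed features separates them. (They do differ in [sonorant], [labial] and [round], which are not among the given features.) Every other pair in the inventory differs on at least one listed feature.

w, ɣ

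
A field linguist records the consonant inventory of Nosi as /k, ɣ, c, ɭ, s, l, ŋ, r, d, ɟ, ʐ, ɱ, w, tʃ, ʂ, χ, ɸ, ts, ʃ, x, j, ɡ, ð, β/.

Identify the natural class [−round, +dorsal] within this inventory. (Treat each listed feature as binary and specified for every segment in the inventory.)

k, ɣ, c, ŋ, ɟ, χ, x, j, ɡ

Eliminate segments failing any feature: /ɭ, s, l, r, d, ʐ, ɱ, tʃ, ʂ, ɸ, ts, ʃ, ð, β/ are [−dorsal]; /w/ is [+round]. The remaining /k, ɣ, c, ŋ, ɟ, χ, x, j, ɡ/ satisfy [−round], [+dorsal].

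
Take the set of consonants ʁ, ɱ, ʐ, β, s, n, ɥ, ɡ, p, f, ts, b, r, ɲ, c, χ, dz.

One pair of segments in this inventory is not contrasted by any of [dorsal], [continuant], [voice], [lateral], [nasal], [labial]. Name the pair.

r, ʐ

Both /r/ and /ʐ/ are [-dorsal], [+continuant], [+voice], [-lateral], [-nasal], [-labial]. Since the list omits [sonorant], [strident] and [anterior] — which do distinguish the alveolar trill from the voiced retroflex fricative — this pair collapses; all other pairs remain distinct.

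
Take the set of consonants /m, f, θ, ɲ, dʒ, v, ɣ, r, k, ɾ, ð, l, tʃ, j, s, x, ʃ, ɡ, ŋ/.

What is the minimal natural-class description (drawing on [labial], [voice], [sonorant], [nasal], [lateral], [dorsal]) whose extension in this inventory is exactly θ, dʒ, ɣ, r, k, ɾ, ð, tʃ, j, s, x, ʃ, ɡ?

[−nasal, −lateral, −labial]

Every target segment is [−nasal], [−lateral], [−labial]; each remaining inventory member fails at least one of these. Each conjunct is needed — [−lateral, −labial] alone would also admit /ɲ, ŋ/; [−nasal, −labial] alone would also admit /l/; [−nasal, −lateral] alone would also admit /f, v/ — and no other combination of two listed features has exactly this extension, so three is the minimum.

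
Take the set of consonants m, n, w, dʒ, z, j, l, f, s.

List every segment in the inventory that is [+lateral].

l

The feature [lateral] marks segments produced with airflow around the side(s) of the tongue. In this inventory /l/ has that property, so it is [+lateral]; /m, n, w, dʒ, z, j, f, s/ are [-lateral].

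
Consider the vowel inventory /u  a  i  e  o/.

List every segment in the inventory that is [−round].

a, i, e

The feature [round] marks segments produced with lip rounding. In this inventory /a, i, e/ lack that property, so they are [−round]; /u, o/ are [+round].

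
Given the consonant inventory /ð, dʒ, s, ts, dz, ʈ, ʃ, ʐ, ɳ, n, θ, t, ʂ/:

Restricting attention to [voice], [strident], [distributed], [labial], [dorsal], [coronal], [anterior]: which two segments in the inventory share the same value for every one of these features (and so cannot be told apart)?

ts, s

On the given features, /ts/ and /s/ have an identical profile: [−voice], [+strident], [−distributed], [−labial], [−dorsal], [+coronal], [+anterior]. No other two segments in the inventory coincide on all 7 features. (They do differ in [continuant], which is not among the given features.)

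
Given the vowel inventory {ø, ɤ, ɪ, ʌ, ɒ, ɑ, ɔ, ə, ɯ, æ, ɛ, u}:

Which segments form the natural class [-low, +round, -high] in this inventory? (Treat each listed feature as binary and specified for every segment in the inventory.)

ø, ɔ

Checking each segment against [-low], [+round], [-high]: /ø/ (mid front rounded tense vowel), /ɔ/ (mid back rounded lax vowel) satisfy every feature; every other segment in the inventory fails at least one.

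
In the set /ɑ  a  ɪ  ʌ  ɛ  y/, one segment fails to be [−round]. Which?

/ɪ, ʌ, ɛ, ɑ, a/ are all [−round]; /y/ (high front rounded tense vowel) is [+round].

y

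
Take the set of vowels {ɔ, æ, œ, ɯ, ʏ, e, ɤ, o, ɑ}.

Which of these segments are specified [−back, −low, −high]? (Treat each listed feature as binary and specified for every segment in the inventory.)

Among the inventory, the [−back] segments are /æ, œ, ʏ, e/.
Of those, [−low] gives /œ, ʏ, e/.
Then [−high] leaves /œ, e/.

œ, e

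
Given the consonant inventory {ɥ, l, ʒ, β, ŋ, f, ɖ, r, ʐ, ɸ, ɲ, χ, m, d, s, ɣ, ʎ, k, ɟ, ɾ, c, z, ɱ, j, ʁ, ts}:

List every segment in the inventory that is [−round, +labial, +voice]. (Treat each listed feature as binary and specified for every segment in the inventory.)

Checking each segment against [−round], [+labial], [+voice]: /β/ (voiced bilabial fricative), /m/ (bilabial nasal), /ɱ/ (labiodental nasal) satisfy every feature; every other segment in the inventory fails at least one.

β, m, ɱ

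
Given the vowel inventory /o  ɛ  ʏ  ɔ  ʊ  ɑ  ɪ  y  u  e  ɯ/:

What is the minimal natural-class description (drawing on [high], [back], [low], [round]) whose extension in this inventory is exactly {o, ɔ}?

[−high, +round]

Every target segment is [−high], [+round]; each remaining inventory member fails at least one of these. Each conjunct is needed — [+round] alone would also admit /ʏ, ʊ, y, u/; [−high] alone would also admit /ɛ, ɑ, e/ — and no other single listed feature has exactly this extension, so two is the minimum.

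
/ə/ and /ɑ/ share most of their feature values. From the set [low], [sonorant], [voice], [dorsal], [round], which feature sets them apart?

[low]

The two segments share [+sonorant], [+voice], [+dorsal], [−round]. The only feature from the list on which they differ: /ə/ is [−low] while /ɑ/ is [+low].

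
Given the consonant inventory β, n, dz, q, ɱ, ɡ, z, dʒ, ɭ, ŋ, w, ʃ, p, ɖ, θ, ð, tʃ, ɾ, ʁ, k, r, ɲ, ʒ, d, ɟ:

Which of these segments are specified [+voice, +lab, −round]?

β, ɱ

First, the [+voice] segments are /β, n, dz, ɱ, ɡ, z, dʒ, ɭ, ŋ, w, ɖ, ð, ɾ, ʁ, r, ɲ, ʒ, d, ɟ/.
Then [+labial] gives /β, ɱ, w/.
Intersecting with [−round] leaves /β, ɱ/.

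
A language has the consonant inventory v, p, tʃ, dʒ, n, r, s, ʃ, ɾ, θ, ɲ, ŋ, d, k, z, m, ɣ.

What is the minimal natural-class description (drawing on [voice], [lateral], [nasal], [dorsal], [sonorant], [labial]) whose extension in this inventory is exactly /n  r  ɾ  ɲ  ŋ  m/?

[+sonorant]

The target set is precisely the extension of [+sonorant] in this inventory.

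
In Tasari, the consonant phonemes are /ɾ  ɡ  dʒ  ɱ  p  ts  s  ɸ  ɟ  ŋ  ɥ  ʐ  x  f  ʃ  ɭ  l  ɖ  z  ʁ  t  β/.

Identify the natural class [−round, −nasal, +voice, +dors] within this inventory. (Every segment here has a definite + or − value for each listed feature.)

ɡ, ɟ, ʁ

Eliminate segments failing any feature: /ɾ, dʒ, ʐ, ɭ, l, ɖ, z, β/ are [−dorsal]; /ɱ, ŋ/ are [+nasal]; /p, ts, s, ɸ, x, f, ʃ, t/ are [−voice]; /ɥ/ is [+round]. The remaining /ɡ, ɟ, ʁ/ satisfy [−round], [−nasal], [+voice], [+dorsal].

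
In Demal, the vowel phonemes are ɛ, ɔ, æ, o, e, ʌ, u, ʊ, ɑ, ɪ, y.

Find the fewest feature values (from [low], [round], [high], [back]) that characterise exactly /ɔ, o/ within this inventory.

Every target segment is [-high], [+round]; each remaining inventory member fails at least one of these. Each conjunct is needed — [+round] alone would also admit /u, ʊ, y/; [-high] alone would also admit /ɛ, æ, e, ʌ, …/ — and no other single listed feature has exactly this extension, so two is the minimum.

[-high, +round]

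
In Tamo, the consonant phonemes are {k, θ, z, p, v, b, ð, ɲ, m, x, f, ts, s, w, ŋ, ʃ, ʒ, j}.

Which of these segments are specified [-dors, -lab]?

Eliminate segments failing any feature: /k, ɲ, x, w, ŋ, j/ are [+dorsal]; /p, v, b, m, f/ are [+labial]. The remaining /θ, z, ð, ts, s, ʃ, ʒ/ satisfy [-dorsal], [-labial].

θ, z, ð, ts, s, ʃ, ʒ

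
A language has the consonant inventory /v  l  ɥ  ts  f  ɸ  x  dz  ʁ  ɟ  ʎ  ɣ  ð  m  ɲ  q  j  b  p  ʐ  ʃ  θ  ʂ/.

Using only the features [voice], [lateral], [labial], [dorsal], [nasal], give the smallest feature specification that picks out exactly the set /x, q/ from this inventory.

[−voice, +dorsal]

The class [−voice], [+dorsal] has exactly /x, q/ as its extension in this inventory. No smaller conjunction from the listed features achieves this: [+dorsal] alone would also admit /ɥ, ʁ, ɟ, ʎ, …/; [−voice] alone would also admit /ts, f, ɸ, p, …/; and checking the remaining single features turns up none with this extension.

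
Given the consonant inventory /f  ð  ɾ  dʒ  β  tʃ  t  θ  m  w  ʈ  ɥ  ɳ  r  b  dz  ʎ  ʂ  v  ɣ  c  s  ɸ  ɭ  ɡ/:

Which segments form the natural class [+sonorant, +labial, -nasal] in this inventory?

w, ɥ

Among the inventory, the [+sonorant] segments are /ɾ, m, w, ɥ, ɳ, r, ʎ, ɭ/.
Then [+labial] gives /m, w, ɥ/.
Among these, [-nasal] leaves /w, ɥ/.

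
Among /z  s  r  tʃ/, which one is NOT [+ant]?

/tʃ/ is the voiceless postalveolar affricate, which is [−anterior]; the rest — /z, s, r/ — are [+anterior].

tʃ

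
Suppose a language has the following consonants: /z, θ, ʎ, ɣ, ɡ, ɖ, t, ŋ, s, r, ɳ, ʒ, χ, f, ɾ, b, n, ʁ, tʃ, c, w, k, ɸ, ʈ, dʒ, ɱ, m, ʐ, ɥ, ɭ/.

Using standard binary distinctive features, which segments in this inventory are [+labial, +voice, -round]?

First, the [+labial] segments are /f, b, w, ɸ, ɱ, m, ɥ/.
Then [+voice] gives /b, w, ɱ, m, ɥ/.
Then [-round] leaves /b, ɱ, m/.

b, ɱ, m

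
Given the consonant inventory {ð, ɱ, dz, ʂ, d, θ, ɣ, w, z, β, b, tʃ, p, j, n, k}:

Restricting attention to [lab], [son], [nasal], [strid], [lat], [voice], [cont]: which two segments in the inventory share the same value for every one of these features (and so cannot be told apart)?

ɣ, ð

Both /ɣ/ and /ð/ are [−labial], [−sonorant], [−nasal], [−strident], [−lateral], [+voice], [+continuant]. Since the list omits [coronal] and [dorsal] — which do distinguish the voiced velar fricative from the voiced dental fricative — this pair collapses; all other pairs remain distinct.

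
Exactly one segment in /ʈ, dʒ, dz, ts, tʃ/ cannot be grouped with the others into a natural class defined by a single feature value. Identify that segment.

ʈ

/ts, dʒ, tʃ, dz/ are all [+delayed release], but /ʈ/ (voiceless retroflex stop) is [-delayed release]. No other single segment can be removed to leave a set sharing one feature value that the removed segment lacks, so /ʈ/ is the odd one out.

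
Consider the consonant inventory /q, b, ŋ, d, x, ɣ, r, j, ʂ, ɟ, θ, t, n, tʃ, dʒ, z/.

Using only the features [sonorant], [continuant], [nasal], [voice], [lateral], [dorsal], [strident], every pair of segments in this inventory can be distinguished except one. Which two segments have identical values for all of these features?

d, b

Both /d/ and /b/ are [−sonorant], [−continuant], [−nasal], [+voice], [−lateral], [−dorsal], [−strident]. Since the list omits [labial] and [coronal] — which do distinguish the voiced alveolar stop from the voiced bilabial stop — this pair collapses; all other pairs remain distinct.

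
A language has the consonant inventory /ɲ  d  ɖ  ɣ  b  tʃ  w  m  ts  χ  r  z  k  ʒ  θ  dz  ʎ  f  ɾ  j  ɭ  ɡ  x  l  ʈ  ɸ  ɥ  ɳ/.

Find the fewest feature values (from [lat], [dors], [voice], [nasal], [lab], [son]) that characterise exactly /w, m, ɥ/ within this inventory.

/w, m, ɥ/ are all [+sonorant], [+labial], and no other segment in the inventory matches both values. Dropping any one of them over-generates: [+labial] alone would also admit /b, f, ɸ/; [+sonorant] alone would also admit /ɲ, r, ʎ, ɾ, …/. No other single listed feature picks out exactly this set either, so fewer than two features will not do.

[+son, +lab]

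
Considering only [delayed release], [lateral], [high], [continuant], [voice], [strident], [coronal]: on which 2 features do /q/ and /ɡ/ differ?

The two segments share [−delayed release], [−lateral], [−continuant], [−strident], [−coronal]. The only features from the list on which they differ: /q/ is [−voice] while /ɡ/ is [+voice]; /q/ is [−high] while /ɡ/ is [+high].

[voice], [high]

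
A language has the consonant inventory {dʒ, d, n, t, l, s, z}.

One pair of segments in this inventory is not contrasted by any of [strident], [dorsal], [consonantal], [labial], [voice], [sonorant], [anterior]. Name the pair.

l, n

On the given features, /l/ and /n/ have an identical profile: [−strident], [−dorsal], [+consonantal], [−labial], [+voice], [+sonorant], [+anterior]. No other two segments in the inventory coincide on all 7 features. (They do differ in [nasal] and [lateral], which are not among the given features.)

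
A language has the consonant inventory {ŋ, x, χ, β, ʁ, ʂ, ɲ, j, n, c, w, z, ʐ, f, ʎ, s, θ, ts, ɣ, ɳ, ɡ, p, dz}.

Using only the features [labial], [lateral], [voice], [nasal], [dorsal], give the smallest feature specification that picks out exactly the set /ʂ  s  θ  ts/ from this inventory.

[−voice, −labial, −dorsal]

/ʂ, s, θ, ts/ are all [−voice], [−labial], [−dorsal], and no other segment in the inventory matches all three values. Dropping any one of them over-generates: [−labial, −dorsal] alone would also admit /n, z, ʐ, ɳ, …/; [−voice, −dorsal] alone would also admit /f, p/; [−voice, −labial] alone would also admit /x, χ, c/. No other combination of two listed features picks out exactly this set either, so fewer than three features will not do.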